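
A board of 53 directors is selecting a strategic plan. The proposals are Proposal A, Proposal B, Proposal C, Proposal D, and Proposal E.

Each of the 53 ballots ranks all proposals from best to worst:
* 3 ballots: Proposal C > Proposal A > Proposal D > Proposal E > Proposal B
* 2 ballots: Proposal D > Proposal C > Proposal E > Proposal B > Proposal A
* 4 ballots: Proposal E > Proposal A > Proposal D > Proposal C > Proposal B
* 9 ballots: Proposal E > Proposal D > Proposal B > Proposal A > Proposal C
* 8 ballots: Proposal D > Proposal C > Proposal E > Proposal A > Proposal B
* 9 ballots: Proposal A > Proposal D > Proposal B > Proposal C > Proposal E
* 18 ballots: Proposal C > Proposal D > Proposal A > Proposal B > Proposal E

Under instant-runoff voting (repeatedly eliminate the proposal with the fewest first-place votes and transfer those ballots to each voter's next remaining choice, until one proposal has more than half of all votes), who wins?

Round 1: Proposal A 9, Proposal B 0, Proposal C 21, Proposal D 10, Proposal E 13. Proposal B eliminated.
Round 2: Proposal A 9, Proposal C 21, Proposal D 10, Proposal E 13. Proposal A eliminated.
Round 3: Proposal C 21, Proposal D 19, Proposal E 13. Proposal E eliminated.
Round 4: Proposal C 21, Proposal D 32. Proposal D has a majority (≥27).

Proposal D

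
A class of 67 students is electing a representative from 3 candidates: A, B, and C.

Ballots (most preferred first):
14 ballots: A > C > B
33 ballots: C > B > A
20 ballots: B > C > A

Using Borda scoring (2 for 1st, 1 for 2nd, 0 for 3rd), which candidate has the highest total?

C

A: 14×2 + 33×0 + 20×0 = 28
B: 14×0 + 33×1 + 20×2 = 73
C: 14×1 + 33×2 + 20×1 = 100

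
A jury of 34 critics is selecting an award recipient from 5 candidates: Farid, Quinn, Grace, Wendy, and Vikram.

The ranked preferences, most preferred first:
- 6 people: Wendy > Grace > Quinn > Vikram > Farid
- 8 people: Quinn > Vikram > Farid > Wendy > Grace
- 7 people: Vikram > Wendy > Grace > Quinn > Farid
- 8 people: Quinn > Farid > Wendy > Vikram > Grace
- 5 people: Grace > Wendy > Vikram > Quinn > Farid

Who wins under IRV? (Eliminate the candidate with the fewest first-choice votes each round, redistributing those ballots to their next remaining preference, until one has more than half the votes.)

Wendy

Round 1: Farid 0, Quinn 16, Grace 5, Wendy 6, Vikram 7. Farid eliminated.
Round 2: Quinn 16, Grace 5, Wendy 6, Vikram 7. Grace eliminated.
Round 3: Quinn 16, Wendy 11, Vikram 7. Vikram eliminated.
Round 4: Quinn 16, Wendy 18. Wendy has a majority (≥18).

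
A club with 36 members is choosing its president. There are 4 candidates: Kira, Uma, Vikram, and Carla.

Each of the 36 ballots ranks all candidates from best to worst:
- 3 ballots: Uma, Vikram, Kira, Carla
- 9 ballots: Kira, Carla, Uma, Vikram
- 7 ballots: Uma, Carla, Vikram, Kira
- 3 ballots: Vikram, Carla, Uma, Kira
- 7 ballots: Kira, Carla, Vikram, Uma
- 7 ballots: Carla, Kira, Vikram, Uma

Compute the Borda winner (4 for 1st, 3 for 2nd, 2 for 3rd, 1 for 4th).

Carla

Kira: 3×2 + 9×4 + 7×1 + 3×1 + 7×4 + 7×3 = 101
Uma: 3×4 + 9×2 + 7×4 + 3×2 + 7×1 + 7×1 = 78
Vikram: 3×3 + 9×1 + 7×2 + 3×4 + 7×2 + 7×2 = 72
Carla: 3×1 + 9×3 + 7×3 + 3×3 + 7×3 + 7×4 = 109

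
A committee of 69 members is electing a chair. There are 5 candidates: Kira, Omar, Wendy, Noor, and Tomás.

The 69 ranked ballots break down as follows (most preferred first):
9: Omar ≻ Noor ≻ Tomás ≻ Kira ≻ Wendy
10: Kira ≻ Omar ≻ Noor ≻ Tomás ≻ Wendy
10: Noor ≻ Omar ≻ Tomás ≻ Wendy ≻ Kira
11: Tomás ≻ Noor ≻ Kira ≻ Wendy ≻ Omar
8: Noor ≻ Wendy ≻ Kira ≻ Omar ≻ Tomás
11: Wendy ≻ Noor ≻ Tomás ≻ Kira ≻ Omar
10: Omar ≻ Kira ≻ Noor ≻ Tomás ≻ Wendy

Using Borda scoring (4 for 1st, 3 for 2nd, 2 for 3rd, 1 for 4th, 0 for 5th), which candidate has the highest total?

Noor

Kira: 9×1 + 10×4 + 10×0 + 11×2 + 8×2 + 11×1 + 10×3 = 128
Omar: 9×4 + 10×3 + 10×3 + 11×0 + 8×1 + 11×0 + 10×4 = 144
Wendy: 9×0 + 10×0 + 10×1 + 11×1 + 8×3 + 11×4 + 10×0 = 89
Noor: 9×3 + 10×2 + 10×4 + 11×3 + 8×4 + 11×3 + 10×2 = 205
Tomás: 9×2 + 10×1 + 10×2 + 11×4 + 8×0 + 11×2 + 10×1 = 124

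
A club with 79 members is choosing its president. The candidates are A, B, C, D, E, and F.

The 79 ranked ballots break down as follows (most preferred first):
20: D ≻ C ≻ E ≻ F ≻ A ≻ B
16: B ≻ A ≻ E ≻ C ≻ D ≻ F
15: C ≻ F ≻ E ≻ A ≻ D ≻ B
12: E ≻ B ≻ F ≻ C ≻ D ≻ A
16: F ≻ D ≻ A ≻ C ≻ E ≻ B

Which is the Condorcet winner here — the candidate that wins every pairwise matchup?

C

C vs A: 47–32
C vs B: 51–28
C vs D: 43–36
C vs E: 51–28
C vs F: 51–28
C beats every other candidate.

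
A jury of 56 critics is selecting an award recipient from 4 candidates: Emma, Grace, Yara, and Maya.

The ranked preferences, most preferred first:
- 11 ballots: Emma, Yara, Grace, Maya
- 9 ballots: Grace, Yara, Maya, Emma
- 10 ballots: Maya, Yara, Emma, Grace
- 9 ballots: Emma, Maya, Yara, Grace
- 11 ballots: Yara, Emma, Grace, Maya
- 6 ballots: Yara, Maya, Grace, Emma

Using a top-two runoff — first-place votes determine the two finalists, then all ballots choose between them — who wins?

Round 1 first-place votes: Emma 20, Grace 9, Yara 17, Maya 10. Emma and Yara advance.
Runoff: Emma is ranked above Yara on 20 ballots, Yara above Emma on 36.

Yara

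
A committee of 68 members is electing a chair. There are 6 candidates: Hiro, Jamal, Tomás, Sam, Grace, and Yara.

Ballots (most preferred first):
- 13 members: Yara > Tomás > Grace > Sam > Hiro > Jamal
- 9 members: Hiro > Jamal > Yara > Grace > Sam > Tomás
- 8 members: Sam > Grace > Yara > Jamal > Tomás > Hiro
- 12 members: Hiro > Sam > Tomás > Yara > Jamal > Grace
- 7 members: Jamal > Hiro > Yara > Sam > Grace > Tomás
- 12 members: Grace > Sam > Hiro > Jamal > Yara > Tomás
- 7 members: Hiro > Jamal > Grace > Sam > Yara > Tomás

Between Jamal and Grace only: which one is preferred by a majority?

Jamal is ranked above Grace on 35 ballots; Grace above Jamal on 33.

Jamal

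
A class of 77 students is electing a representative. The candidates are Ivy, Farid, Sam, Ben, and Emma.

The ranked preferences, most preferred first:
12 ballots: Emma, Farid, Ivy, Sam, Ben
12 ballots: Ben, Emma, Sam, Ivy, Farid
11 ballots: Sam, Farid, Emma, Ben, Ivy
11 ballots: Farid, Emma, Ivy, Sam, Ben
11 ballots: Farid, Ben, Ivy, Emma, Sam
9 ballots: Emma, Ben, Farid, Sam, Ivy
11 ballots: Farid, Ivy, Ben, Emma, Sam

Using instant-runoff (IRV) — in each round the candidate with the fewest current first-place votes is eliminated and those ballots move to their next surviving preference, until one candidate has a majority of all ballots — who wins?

Farid

Round 1: Ivy 0, Farid 33, Sam 11, Ben 12, Emma 21. Ivy eliminated.
Round 2: Farid 33, Sam 11, Ben 12, Emma 21. Sam eliminated.
Round 3: Farid 44, Ben 12, Emma 21. Farid has a majority (≥39).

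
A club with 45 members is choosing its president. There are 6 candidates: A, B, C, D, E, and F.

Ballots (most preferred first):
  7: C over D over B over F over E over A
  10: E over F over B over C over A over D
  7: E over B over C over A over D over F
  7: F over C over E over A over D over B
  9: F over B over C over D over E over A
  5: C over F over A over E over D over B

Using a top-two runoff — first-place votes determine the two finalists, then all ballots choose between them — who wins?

Round 1 first-place votes: A 0, B 0, C 12, D 0, E 17, F 16. E and F advance.
Runoff: E is ranked above F on 17 ballots, F above E on 28.

F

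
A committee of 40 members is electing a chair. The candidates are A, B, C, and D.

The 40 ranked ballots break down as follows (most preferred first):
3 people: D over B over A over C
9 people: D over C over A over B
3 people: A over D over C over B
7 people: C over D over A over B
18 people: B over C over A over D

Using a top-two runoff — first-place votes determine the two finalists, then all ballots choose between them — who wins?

D

Round 1 first-place votes: A 3, B 18, C 7, D 12. B and D advance.
Runoff: B is ranked above D on 18 ballots, D above B on 22.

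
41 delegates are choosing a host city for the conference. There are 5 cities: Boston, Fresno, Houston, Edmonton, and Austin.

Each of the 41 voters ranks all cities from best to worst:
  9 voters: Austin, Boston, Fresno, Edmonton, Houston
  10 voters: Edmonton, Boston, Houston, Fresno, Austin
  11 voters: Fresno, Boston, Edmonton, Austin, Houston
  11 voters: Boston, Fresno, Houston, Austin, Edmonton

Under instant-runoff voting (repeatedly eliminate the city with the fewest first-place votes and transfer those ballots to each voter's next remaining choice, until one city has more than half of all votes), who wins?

Round 1: Boston 11, Fresno 11, Houston 0, Edmonton 10, Austin 9. Houston eliminated.
Round 2: Boston 11, Fresno 11, Edmonton 10, Austin 9. Austin eliminated.
Round 3: Boston 20, Fresno 11, Edmonton 10. Edmonton eliminated.
Round 4: Boston 30, Fresno 11. Boston has a majority (≥21).

Boston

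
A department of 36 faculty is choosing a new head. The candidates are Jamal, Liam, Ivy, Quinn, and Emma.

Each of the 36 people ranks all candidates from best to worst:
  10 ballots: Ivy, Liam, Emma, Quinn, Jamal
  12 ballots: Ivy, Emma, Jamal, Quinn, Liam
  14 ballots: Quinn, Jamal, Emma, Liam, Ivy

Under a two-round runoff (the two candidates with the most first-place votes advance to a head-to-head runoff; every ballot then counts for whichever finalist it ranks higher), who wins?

Ivy

Round 1 first-place votes: Jamal 0, Liam 0, Ivy 22, Quinn 14, Emma 0. Ivy and Quinn advance.
Runoff: Ivy is ranked above Quinn on 22 ballots, Quinn above Ivy on 14.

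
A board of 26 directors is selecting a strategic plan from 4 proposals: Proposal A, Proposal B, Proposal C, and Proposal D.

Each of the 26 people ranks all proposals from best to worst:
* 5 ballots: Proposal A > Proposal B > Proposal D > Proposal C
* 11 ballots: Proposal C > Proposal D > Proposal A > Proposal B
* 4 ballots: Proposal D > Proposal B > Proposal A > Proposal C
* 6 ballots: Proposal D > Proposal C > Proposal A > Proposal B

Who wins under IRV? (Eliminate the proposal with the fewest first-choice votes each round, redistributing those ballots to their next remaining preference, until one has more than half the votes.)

Round 1: Proposal A 5, Proposal B 0, Proposal C 11, Proposal D 10. Proposal B eliminated.
Round 2: Proposal A 5, Proposal C 11, Proposal D 10. Proposal A eliminated.
Round 3: Proposal C 11, Proposal D 15. Proposal D has a majority (≥14).

Proposal D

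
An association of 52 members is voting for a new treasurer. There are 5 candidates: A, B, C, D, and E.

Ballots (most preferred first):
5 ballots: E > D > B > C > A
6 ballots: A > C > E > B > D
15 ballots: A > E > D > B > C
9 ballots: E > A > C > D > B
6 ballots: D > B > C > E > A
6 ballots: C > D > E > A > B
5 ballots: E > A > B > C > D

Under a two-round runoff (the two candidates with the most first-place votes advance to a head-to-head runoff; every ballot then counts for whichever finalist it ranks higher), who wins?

E

Round 1 first-place votes: A 21, B 0, C 6, D 6, E 19. A and E advance.
Runoff: A is ranked above E on 21 ballots, E above A on 31.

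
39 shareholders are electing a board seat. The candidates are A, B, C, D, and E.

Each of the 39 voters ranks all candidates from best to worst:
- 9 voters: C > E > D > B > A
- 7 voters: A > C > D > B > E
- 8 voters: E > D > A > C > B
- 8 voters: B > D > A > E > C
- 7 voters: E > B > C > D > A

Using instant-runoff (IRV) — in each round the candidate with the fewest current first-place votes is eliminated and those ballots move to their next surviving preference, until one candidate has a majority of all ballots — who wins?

E

Round 1: A 7, B 8, C 9, D 0, E 15. D eliminated.
Round 2: A 7, B 8, C 9, E 15. A eliminated.
Round 3: B 8, C 16, E 15. B eliminated.
Round 4: C 16, E 23. E has a majority (≥20).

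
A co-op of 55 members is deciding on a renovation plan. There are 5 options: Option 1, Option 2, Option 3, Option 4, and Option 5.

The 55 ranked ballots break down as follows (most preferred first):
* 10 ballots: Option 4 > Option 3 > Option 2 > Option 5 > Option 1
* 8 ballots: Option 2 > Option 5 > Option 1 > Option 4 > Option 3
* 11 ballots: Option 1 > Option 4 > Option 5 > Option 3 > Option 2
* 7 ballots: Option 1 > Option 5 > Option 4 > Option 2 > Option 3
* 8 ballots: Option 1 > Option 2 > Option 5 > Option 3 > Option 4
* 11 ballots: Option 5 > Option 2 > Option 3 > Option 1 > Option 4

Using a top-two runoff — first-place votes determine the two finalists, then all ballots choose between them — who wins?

Round 1 first-place votes: Option 1 26, Option 2 8, Option 3 0, Option 4 10, Option 5 11. Option 1 and Option 5 advance.
Runoff: Option 1 is ranked above Option 5 on 26 ballots, Option 5 above Option 1 on 29.

Option 5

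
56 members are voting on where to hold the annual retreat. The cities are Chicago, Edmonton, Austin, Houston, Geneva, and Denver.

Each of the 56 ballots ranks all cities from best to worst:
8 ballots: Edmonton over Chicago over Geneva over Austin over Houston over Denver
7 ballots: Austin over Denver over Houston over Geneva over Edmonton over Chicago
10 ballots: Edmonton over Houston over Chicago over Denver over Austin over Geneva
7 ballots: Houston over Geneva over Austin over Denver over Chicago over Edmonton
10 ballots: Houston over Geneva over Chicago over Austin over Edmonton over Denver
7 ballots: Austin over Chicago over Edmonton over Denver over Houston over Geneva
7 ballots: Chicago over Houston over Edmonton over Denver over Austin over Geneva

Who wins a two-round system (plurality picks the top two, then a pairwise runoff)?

Round 1 first-place votes: Chicago 7, Edmonton 18, Austin 14, Houston 17, Geneva 0, Denver 0. Edmonton and Houston advance.
Runoff: Edmonton is ranked above Houston on 25 ballots, Houston above Edmonton on 31.

Houston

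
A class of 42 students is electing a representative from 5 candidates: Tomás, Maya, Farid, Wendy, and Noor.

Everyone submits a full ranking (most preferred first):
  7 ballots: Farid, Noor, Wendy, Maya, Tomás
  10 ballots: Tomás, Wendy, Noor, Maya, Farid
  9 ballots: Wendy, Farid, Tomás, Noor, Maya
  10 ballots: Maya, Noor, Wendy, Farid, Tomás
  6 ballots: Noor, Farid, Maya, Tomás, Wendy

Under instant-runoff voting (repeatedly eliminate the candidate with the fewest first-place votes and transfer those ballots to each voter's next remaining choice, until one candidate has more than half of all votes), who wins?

Farid

Round 1: Tomás 10, Maya 10, Farid 7, Wendy 9, Noor 6. Noor eliminated.
Round 2: Tomás 10, Maya 10, Farid 13, Wendy 9. Wendy eliminated.
Round 3: Tomás 10, Maya 10, Farid 22. Farid has a majority (≥22).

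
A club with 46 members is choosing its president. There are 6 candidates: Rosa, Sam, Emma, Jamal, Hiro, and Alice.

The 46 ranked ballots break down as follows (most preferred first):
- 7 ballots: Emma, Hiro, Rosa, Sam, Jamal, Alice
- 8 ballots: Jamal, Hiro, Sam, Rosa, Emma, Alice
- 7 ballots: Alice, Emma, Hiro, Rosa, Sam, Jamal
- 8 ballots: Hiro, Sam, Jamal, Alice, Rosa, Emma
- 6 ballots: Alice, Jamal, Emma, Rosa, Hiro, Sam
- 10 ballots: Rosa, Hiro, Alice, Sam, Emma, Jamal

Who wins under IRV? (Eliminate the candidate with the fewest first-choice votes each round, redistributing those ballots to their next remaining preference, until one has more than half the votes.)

Round 1: Rosa 10, Sam 0, Emma 7, Jamal 8, Hiro 8, Alice 13. Sam eliminated.
Round 2: Rosa 10, Emma 7, Jamal 8, Hiro 8, Alice 13. Emma eliminated.
Round 3: Rosa 10, Jamal 8, Hiro 15, Alice 13. Jamal eliminated.
Round 4: Rosa 10, Hiro 23, Alice 13. Rosa eliminated.
Round 5: Hiro 33, Alice 13. Hiro has a majority (≥24).

Hiro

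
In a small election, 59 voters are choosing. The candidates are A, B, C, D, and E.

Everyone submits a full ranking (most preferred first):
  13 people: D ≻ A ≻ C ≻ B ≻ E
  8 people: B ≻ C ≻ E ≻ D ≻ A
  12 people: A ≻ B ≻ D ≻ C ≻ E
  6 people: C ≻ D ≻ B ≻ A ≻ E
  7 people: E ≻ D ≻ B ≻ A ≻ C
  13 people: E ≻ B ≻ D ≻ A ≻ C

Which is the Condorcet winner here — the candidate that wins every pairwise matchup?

B vs A: 34–25
B vs C: 40–19
B vs D: 33–26
B vs E: 39–20
B beats every other candidate.

B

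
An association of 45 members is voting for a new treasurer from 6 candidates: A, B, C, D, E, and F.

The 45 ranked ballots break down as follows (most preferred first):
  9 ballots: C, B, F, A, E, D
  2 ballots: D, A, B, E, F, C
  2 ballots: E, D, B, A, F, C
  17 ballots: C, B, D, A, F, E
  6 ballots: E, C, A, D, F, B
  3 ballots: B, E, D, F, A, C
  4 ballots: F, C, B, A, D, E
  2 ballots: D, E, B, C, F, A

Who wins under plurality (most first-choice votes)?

C

First-place votes: A 0, B 3, C 26, D 4, E 8, F 4.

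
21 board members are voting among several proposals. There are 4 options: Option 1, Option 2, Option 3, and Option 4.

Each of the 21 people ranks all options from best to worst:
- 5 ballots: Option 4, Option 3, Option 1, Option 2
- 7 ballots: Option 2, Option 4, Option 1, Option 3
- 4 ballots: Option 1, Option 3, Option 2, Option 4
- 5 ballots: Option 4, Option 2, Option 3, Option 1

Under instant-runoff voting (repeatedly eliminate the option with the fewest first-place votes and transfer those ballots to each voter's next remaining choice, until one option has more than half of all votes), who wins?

Option 2

Round 1: Option 1 4, Option 2 7, Option 3 0, Option 4 10. Option 3 eliminated.
Round 2: Option 1 4, Option 2 7, Option 4 10. Option 1 eliminated.
Round 3: Option 2 11, Option 4 10. Option 2 has a majority (≥11).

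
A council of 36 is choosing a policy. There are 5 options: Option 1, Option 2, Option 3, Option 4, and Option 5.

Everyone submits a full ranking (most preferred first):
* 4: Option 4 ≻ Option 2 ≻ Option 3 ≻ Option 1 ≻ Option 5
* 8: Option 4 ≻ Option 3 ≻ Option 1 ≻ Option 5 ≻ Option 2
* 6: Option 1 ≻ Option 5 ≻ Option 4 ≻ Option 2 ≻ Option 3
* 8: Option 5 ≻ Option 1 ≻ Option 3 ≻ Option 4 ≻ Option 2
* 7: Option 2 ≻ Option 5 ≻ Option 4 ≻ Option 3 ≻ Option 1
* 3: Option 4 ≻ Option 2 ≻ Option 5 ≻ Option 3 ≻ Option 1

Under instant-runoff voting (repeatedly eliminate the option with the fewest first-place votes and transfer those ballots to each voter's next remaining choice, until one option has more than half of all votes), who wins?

Round 1: Option 1 6, Option 2 7, Option 3 0, Option 4 15, Option 5 8. Option 3 eliminated.
Round 2: Option 1 6, Option 2 7, Option 4 15, Option 5 8. Option 1 eliminated.
Round 3: Option 2 7, Option 4 15, Option 5 14. Option 2 eliminated.
Round 4: Option 4 15, Option 5 21. Option 5 has a majority (≥19).

Option 5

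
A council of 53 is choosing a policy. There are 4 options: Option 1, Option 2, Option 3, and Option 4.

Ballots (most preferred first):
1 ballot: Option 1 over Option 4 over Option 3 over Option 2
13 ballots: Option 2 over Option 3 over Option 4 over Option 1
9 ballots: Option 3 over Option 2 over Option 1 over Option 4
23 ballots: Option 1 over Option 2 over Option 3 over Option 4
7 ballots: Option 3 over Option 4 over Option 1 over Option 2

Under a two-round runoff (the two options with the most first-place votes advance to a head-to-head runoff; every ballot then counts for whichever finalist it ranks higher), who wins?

Option 3

Round 1 first-place votes: Option 1 24, Option 2 13, Option 3 16, Option 4 0. Option 1 and Option 3 advance.
Runoff: Option 1 is ranked above Option 3 on 24 ballots, Option 3 above Option 1 on 29.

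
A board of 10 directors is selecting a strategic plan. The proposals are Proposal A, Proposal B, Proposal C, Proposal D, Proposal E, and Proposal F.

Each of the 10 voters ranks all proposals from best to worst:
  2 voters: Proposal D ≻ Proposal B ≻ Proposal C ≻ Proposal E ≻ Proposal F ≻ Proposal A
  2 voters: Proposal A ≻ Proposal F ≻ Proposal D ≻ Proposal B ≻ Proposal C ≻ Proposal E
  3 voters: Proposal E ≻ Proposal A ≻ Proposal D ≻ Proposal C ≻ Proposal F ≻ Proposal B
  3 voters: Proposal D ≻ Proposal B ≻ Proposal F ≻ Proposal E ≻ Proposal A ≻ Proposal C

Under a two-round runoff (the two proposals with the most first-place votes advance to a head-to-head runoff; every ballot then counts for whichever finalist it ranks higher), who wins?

Round 1 first-place votes: Proposal A 2, Proposal B 0, Proposal C 0, Proposal D 5, Proposal E 3, Proposal F 0. Proposal D and Proposal E advance.
Runoff: Proposal D is ranked above Proposal E on 7 ballots, Proposal E above Proposal D on 3.

Proposal D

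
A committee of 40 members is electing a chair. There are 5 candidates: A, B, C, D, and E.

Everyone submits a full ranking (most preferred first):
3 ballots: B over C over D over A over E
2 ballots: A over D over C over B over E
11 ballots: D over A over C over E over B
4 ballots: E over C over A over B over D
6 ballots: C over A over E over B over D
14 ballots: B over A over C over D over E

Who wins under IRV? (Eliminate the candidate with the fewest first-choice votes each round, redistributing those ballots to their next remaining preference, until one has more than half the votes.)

Round 1: A 2, B 17, C 6, D 11, E 4. A eliminated.
Round 2: B 17, C 6, D 13, E 4. E eliminated.
Round 3: B 17, C 10, D 13. C eliminated.
Round 4: B 27, D 13. B has a majority (≥21).

B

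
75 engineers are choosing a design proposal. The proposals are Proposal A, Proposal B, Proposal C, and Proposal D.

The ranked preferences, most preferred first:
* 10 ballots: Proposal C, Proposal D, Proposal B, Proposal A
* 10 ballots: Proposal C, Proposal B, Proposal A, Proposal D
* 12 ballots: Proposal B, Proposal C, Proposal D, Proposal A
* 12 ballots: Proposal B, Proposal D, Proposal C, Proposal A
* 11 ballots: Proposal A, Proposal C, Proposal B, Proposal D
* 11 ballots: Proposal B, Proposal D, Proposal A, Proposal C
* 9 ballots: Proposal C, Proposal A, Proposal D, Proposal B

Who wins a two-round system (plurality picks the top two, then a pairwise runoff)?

Proposal C

Round 1 first-place votes: Proposal A 11, Proposal B 35, Proposal C 29, Proposal D 0. Proposal B and Proposal C advance.
Runoff: Proposal B is ranked above Proposal C on 35 ballots, Proposal C above Proposal B on 40.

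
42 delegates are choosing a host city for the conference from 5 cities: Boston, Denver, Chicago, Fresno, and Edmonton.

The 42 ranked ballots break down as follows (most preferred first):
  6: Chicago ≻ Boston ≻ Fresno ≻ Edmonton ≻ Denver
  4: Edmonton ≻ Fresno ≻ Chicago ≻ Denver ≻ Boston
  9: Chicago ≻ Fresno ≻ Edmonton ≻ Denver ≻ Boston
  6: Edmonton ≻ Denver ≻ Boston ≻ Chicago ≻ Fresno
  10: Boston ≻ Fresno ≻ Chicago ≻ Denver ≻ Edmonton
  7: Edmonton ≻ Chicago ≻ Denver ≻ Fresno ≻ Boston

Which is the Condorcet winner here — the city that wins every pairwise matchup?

Chicago vs Boston: 26–16
Chicago vs Denver: 36–6
Chicago vs Fresno: 28–14
Chicago vs Edmonton: 25–17
Chicago beats every other city.

Chicago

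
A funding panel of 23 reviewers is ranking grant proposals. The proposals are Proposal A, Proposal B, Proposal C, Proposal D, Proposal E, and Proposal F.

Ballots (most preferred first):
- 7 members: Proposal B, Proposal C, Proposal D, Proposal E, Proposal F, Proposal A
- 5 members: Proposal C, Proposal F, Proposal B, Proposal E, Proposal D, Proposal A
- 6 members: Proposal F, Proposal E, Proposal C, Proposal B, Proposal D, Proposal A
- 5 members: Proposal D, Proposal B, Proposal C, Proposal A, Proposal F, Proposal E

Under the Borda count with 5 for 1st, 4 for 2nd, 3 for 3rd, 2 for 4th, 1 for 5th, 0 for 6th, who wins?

Proposal A: 7×0 + 5×0 + 6×0 + 5×2 = 10
Proposal B: 7×5 + 5×3 + 6×2 + 5×4 = 82
Proposal C: 7×4 + 5×5 + 6×3 + 5×3 = 86
Proposal D: 7×3 + 5×1 + 6×1 + 5×5 = 57
Proposal E: 7×2 + 5×2 + 6×4 + 5×0 = 48
Proposal F: 7×1 + 5×4 + 6×5 + 5×1 = 62

Proposal C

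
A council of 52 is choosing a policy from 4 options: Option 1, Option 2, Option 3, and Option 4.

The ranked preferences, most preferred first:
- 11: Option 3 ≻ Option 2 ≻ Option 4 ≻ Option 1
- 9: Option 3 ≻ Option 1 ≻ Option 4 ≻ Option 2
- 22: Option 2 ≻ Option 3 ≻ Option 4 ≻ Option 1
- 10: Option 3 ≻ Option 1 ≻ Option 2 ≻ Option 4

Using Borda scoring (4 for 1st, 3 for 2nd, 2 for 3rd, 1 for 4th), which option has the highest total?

Option 1: 11×1 + 9×3 + 22×1 + 10×3 = 90
Option 2: 11×3 + 9×1 + 22×4 + 10×2 = 150
Option 3: 11×4 + 9×4 + 22×3 + 10×4 = 186
Option 4: 11×2 + 9×2 + 22×2 + 10×1 = 94

Option 3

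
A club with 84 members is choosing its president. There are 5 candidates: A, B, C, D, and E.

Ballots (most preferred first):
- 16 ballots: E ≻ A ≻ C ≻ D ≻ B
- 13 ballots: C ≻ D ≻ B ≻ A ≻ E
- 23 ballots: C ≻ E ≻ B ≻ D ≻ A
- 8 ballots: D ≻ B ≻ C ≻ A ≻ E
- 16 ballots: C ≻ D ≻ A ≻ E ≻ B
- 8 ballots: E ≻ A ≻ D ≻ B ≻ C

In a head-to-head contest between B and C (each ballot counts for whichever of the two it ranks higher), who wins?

B is ranked above C on 16 ballots; C above B on 68.

C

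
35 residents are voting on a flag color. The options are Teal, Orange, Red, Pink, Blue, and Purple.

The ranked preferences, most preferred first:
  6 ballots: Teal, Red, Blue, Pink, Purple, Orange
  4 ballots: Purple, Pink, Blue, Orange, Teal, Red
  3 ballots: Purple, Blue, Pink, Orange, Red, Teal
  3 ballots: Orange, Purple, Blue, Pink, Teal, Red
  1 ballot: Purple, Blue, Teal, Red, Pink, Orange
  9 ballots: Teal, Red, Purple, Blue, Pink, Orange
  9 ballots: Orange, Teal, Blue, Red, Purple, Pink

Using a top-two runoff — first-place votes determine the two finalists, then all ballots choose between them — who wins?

Round 1 first-place votes: Teal 15, Orange 12, Red 0, Pink 0, Blue 0, Purple 8. Teal and Orange advance.
Runoff: Teal is ranked above Orange on 16 ballots, Orange above Teal on 19.

Orange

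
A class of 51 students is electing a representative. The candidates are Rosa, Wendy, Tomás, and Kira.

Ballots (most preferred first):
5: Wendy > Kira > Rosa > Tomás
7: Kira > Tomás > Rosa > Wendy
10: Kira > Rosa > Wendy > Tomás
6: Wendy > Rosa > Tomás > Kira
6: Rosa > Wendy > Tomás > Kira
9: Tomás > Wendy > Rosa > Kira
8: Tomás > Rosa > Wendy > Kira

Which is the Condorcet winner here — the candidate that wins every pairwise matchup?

Rosa vs Wendy: 31–20
Rosa vs Tomás: 27–24
Rosa vs Kira: 29–22
Rosa beats every other candidate.

Rosa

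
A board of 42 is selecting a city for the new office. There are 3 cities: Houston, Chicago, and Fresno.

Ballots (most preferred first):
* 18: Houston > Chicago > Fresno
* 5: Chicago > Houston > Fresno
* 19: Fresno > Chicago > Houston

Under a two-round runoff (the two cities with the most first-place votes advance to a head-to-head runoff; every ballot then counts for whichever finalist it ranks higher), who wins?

Round 1 first-place votes: Houston 18, Chicago 5, Fresno 19. Fresno and Houston advance.
Runoff: Fresno is ranked above Houston on 19 ballots, Houston above Fresno on 23.

Houston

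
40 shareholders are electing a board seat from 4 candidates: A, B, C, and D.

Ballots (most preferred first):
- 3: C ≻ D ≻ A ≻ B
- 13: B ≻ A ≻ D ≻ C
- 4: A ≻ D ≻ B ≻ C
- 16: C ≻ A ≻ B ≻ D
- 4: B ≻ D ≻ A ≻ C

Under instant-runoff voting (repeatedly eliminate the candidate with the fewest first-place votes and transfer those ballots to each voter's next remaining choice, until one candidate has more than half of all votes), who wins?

B

Round 1: A 4, B 17, C 19, D 0. D eliminated.
Round 2: A 4, B 17, C 19. A eliminated.
Round 3: B 21, C 19. B has a majority (≥21).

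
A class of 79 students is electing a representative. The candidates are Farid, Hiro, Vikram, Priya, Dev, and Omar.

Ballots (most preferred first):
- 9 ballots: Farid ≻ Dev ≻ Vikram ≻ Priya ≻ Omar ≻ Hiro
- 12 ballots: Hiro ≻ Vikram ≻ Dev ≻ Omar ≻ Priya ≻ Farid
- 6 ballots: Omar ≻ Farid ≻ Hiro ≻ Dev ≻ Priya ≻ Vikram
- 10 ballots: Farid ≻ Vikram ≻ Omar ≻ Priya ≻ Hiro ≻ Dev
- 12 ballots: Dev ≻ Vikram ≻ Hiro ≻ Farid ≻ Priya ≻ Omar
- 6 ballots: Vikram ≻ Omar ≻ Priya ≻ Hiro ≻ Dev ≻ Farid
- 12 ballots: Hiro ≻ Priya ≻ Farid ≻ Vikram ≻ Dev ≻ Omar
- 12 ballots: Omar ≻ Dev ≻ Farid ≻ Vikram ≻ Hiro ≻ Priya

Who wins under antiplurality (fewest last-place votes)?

Last-place votes: Farid 18, Hiro 9, Vikram 6, Priya 12, Dev 10, Omar 24.

Vikram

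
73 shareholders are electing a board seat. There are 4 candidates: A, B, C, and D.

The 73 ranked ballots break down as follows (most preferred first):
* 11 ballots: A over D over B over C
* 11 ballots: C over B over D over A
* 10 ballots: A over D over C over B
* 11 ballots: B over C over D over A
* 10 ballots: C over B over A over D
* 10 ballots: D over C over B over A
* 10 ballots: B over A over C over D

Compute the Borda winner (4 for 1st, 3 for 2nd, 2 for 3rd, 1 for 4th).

B

A: 11×4 + 11×1 + 10×4 + 11×1 + 10×2 + 10×1 + 10×3 = 166
B: 11×2 + 11×3 + 10×1 + 11×4 + 10×3 + 10×2 + 10×4 = 199
C: 11×1 + 11×4 + 10×2 + 11×3 + 10×4 + 10×3 + 10×2 = 198
D: 11×3 + 11×2 + 10×3 + 11×2 + 10×1 + 10×4 + 10×1 = 167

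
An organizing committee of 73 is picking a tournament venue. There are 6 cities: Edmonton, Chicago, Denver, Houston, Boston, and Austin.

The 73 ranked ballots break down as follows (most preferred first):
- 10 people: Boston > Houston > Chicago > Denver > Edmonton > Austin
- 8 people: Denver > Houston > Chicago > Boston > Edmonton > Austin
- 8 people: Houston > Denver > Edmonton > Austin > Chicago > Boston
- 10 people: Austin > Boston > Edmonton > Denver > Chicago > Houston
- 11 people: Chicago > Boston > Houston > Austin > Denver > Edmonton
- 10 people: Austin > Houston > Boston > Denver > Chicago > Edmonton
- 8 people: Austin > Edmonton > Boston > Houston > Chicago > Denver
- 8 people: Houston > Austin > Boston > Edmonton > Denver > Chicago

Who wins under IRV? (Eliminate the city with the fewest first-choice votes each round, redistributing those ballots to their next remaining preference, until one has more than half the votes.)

Round 1: Edmonton 0, Chicago 11, Denver 8, Houston 16, Boston 10, Austin 28. Edmonton eliminated.
Round 2: Chicago 11, Denver 8, Houston 16, Boston 10, Austin 28. Denver eliminated.
Round 3: Chicago 11, Houston 24, Boston 10, Austin 28. Boston eliminated.
Round 4: Chicago 11, Houston 34, Austin 28. Chicago eliminated.
Round 5: Houston 45, Austin 28. Houston has a majority (≥37).

Houston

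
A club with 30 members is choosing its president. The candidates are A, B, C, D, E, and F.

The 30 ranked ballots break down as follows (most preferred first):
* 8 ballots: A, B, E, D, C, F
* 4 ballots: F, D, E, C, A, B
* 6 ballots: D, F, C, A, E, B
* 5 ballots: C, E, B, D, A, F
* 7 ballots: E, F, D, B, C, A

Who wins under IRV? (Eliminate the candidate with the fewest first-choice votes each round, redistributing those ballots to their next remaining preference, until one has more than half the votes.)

E

Round 1: A 8, B 0, C 5, D 6, E 7, F 4. B eliminated.
Round 2: A 8, C 5, D 6, E 7, F 4. F eliminated.
Round 3: A 8, C 5, D 10, E 7. C eliminated.
Round 4: A 8, D 10, E 12. A eliminated.
Round 5: D 10, E 20. E has a majority (≥16).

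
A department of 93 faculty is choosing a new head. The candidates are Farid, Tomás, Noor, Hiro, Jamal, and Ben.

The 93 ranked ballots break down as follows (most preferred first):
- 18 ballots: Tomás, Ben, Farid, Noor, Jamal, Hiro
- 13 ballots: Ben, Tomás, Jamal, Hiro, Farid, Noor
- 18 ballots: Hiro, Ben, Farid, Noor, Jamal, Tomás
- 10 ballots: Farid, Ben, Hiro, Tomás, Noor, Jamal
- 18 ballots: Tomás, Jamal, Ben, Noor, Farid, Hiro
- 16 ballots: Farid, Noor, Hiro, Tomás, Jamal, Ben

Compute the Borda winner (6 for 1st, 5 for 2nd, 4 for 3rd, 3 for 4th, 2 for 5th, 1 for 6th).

Farid: 18×4 + 13×2 + 18×4 + 10×6 + 18×2 + 16×6 = 362
Tomás: 18×6 + 13×5 + 18×1 + 10×3 + 18×6 + 16×3 = 377
Noor: 18×3 + 13×1 + 18×3 + 10×2 + 18×3 + 16×5 = 275
Hiro: 18×1 + 13×3 + 18×6 + 10×4 + 18×1 + 16×4 = 287
Jamal: 18×2 + 13×4 + 18×2 + 10×1 + 18×5 + 16×2 = 256
Ben: 18×5 + 13×6 + 18×5 + 10×5 + 18×4 + 16×1 = 396

Ben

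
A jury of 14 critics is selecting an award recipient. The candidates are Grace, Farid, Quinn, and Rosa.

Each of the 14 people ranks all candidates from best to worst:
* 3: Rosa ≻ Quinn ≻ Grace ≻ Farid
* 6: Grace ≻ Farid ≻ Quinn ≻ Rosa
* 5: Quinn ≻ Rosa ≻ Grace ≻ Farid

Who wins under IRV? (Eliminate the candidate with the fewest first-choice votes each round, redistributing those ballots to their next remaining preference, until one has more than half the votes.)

Quinn

Round 1: Grace 6, Farid 0, Quinn 5, Rosa 3. Farid eliminated.
Round 2: Grace 6, Quinn 5, Rosa 3. Rosa eliminated.
Round 3: Grace 6, Quinn 8. Quinn has a majority (≥8).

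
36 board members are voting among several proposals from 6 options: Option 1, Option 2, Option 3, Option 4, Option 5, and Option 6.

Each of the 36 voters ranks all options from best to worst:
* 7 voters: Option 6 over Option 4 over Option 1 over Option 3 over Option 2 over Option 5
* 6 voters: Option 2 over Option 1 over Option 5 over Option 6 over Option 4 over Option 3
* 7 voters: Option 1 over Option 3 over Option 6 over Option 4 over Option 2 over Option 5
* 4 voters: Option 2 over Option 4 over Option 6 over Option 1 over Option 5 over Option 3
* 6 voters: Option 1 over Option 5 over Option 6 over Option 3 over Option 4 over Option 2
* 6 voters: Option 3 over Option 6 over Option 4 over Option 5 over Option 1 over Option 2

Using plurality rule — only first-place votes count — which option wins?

First-place votes: Option 1 13, Option 2 10, Option 3 6, Option 4 0, Option 5 0, Option 6 7.

Option 1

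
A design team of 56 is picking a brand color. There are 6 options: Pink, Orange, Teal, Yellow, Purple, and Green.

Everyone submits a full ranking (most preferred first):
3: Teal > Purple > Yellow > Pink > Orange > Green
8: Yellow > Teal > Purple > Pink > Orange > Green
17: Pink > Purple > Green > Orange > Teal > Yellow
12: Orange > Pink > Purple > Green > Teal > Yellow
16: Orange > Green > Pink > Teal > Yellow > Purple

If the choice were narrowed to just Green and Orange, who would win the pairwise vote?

Green is ranked above Orange on 17 ballots; Orange above Green on 39.

Orange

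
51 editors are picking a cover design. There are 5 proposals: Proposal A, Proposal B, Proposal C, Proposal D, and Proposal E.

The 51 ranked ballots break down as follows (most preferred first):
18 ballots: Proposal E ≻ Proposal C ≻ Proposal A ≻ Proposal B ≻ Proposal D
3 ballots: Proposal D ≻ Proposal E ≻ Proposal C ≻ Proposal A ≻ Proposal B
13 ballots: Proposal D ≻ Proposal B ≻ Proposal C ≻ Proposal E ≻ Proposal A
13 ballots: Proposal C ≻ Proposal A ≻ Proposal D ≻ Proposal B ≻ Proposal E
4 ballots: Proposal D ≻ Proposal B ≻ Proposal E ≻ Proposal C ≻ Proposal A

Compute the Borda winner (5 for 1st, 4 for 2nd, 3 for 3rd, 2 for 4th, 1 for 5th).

Proposal C

Proposal A: 18×3 + 3×2 + 13×1 + 13×4 + 4×1 = 129
Proposal B: 18×2 + 3×1 + 13×4 + 13×2 + 4×4 = 133
Proposal C: 18×4 + 3×3 + 13×3 + 13×5 + 4×2 = 193
Proposal D: 18×1 + 3×5 + 13×5 + 13×3 + 4×5 = 157
Proposal E: 18×5 + 3×4 + 13×2 + 13×1 + 4×3 = 153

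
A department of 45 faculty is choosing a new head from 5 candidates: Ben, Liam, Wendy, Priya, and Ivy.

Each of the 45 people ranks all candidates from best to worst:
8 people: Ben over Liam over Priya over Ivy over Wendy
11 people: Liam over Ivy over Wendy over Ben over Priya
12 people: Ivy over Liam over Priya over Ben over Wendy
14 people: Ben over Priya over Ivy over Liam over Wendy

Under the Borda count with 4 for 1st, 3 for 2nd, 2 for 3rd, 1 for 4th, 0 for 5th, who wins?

Ben: 8×4 + 11×1 + 12×1 + 14×4 = 111
Liam: 8×3 + 11×4 + 12×3 + 14×1 = 118
Wendy: 8×0 + 11×2 + 12×0 + 14×0 = 22
Priya: 8×2 + 11×0 + 12×2 + 14×3 = 82
Ivy: 8×1 + 11×3 + 12×4 + 14×2 = 117

Liam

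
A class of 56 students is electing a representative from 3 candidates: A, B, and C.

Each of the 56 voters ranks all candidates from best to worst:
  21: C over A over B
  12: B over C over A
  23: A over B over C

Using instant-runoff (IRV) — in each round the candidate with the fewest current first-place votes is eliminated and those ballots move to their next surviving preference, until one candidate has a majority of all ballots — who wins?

Round 1: A 23, B 12, C 21. B eliminated.
Round 2: A 23, C 33. C has a majority (≥29).

C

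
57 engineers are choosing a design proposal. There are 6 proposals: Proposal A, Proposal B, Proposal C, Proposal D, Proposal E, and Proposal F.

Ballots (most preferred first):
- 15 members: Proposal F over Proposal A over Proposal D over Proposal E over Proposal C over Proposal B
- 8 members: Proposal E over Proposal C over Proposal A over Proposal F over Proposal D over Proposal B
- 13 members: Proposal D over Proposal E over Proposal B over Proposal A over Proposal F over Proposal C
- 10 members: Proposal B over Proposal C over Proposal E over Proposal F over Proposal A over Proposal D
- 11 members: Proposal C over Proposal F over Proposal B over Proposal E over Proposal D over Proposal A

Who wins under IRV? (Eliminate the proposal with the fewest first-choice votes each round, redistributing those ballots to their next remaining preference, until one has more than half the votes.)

Proposal C

Round 1: Proposal A 0, Proposal B 10, Proposal C 11, Proposal D 13, Proposal E 8, Proposal F 15. Proposal A eliminated.
Round 2: Proposal B 10, Proposal C 11, Proposal D 13, Proposal E 8, Proposal F 15. Proposal E eliminated.
Round 3: Proposal B 10, Proposal C 19, Proposal D 13, Proposal F 15. Proposal B eliminated.
Round 4: Proposal C 29, Proposal D 13, Proposal F 15. Proposal C has a majority (≥29).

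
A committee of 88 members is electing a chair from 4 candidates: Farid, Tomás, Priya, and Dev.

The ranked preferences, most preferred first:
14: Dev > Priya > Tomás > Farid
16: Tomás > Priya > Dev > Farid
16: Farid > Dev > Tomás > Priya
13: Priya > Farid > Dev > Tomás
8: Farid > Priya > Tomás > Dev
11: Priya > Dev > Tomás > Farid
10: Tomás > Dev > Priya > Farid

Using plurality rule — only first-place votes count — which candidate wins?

First-place votes: Farid 24, Tomás 26, Priya 24, Dev 14.

Tomás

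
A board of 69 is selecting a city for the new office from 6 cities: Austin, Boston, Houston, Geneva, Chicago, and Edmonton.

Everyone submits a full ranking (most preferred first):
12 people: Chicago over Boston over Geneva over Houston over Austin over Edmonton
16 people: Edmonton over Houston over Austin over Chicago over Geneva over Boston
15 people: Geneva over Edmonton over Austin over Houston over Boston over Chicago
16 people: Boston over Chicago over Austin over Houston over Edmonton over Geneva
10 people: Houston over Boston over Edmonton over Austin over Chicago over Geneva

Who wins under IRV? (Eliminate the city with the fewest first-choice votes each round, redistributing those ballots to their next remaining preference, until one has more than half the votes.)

Round 1: Austin 0, Boston 16, Houston 10, Geneva 15, Chicago 12, Edmonton 16. Austin eliminated.
Round 2: Boston 16, Houston 10, Geneva 15, Chicago 12, Edmonton 16. Houston eliminated.
Round 3: Boston 26, Geneva 15, Chicago 12, Edmonton 16. Chicago eliminated.
Round 4: Boston 38, Geneva 15, Edmonton 16. Boston has a majority (≥35).

Boston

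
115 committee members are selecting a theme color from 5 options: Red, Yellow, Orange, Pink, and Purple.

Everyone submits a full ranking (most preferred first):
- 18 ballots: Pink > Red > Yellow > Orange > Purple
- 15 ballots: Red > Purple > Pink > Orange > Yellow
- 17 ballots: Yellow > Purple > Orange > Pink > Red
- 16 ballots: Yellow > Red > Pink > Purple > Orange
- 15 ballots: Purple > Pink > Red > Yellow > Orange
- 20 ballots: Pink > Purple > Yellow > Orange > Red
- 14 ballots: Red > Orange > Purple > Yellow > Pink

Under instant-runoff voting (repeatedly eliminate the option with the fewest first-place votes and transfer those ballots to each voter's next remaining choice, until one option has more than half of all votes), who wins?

Round 1: Red 29, Yellow 33, Orange 0, Pink 38, Purple 15. Orange eliminated.
Round 2: Red 29, Yellow 33, Pink 38, Purple 15. Purple eliminated.
Round 3: Red 29, Yellow 33, Pink 53. Red eliminated.
Round 4: Yellow 47, Pink 68. Pink has a majority (≥58).

Pink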